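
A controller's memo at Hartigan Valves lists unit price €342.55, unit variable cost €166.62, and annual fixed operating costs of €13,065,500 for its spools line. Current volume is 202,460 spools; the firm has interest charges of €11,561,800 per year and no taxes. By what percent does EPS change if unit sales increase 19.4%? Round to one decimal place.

+62.9%

Contribution at this volume is 202,460 × €175.93 = €35,618,787.80.
Subtracting fixed costs: EBIT = €35,618,787.80 − €13,065,500 = €22,553,287.80.
Interest = €11,561,800.00, so EBIT − I = €10,991,487.80.
DCL = total CM / (EBIT − I) = €35,618,787.80 / €10,991,487.80 = 3.2406.
%ΔEPS = DCL × %ΔSales = 3.2406 × +19.4% = +62.9%.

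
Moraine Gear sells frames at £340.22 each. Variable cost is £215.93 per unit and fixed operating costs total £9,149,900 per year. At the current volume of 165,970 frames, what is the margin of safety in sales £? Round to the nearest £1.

£31,420,220

Each unit contributes £340.22 − £215.93 = £124.29. Break-even units = £9,149,900 ÷ £124.29 = 73,617.35; break-even revenue = 73,617.35 × £340.22 = £25,046,093.64.
Current sales = 165,970 × £340.22 = £56,466,313.40.
Margin of safety = £56,466,313.40 − £25,046,093.64 = £31,420,220.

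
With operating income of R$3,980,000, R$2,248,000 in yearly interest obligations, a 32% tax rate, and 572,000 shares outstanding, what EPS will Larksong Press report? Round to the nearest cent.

R$2.06

Pre-tax income = R$3,980,000 − R$2,248,000.00 = R$1,732,000.00.
After tax at 32%: net income = R$1,732,000.00 × 0.68 = R$1,177,760.00.
Per share: R$1,177,760.00 / 572,000 shares = R$2.06.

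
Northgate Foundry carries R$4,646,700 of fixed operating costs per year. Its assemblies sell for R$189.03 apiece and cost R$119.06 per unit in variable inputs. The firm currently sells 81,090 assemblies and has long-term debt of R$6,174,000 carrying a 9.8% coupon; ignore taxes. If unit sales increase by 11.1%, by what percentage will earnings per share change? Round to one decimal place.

+149.2%

Total contribution margin = 81,090 × R$69.97 = R$5,673,867.30.
Subtracting fixed costs: EBIT = R$5,673,867.30 − R$4,646,700 = R$1,027,167.30.
Interest = R$605,052.00, so EBIT − I = R$422,115.30.
Degree of combined leverage = contribution ÷ (EBIT − I) = R$5,673,867.30 ÷ R$422,115.30 = 13.4415.
%ΔEPS = DCL × %ΔSales = 13.4415 × +11.1% = +149.2%.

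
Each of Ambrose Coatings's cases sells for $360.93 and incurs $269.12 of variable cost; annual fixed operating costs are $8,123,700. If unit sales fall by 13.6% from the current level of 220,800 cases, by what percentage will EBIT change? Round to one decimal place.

At 220,800 units, contribution = 220,800 × $91.81 = $20,271,648.00.
Operating income = contribution − fixed costs = $20,271,648.00 − $8,123,700 = $12,147,948.00.
DOL = contribution ÷ EBIT = $20,271,648.00 ÷ $12,147,948.00 = 1.6687.
Operating income changes by 1.6687 × -13.6% = -22.7%.

-22.7%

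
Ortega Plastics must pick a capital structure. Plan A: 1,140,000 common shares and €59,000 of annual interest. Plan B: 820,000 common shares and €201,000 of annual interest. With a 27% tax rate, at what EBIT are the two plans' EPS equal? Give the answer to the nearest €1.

Set EPS_A = EPS_B: (EBIT − €59,000)(1 − 0.27) ÷ 1,140,000 = (EBIT − €201,000)(1 − 0.27) ÷ 820,000.
The (1 − t) factor cancels: (EBIT − 59,000) × 820,000 = (EBIT − 201,000) × 1,140,000.
EBIT × (1,140,000 − 820,000) = 201,000 × 1,140,000 − 59,000 × 820,000 = 180,760,000,000, so EBIT = 180,760,000,000 ÷ 320,000 = 564,875.00.

€564,875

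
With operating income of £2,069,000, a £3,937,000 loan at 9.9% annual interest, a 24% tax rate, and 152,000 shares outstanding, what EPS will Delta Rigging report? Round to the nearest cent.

Pre-tax income = £2,069,000 − £389,763.00 = £1,679,237.00.
After tax at 24%: net income = £1,679,237.00 × 0.76 = £1,276,220.12.
EPS = £1,276,220.12 ÷ 152,000 = £8.40.

£8.40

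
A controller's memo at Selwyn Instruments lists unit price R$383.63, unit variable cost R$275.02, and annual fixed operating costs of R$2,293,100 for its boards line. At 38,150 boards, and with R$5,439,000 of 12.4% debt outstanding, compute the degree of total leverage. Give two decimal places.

Total contribution margin = 38,150 × R$108.61 = R$4,143,471.50.
Subtracting fixed costs: EBIT = R$4,143,471.50 − R$2,293,100 = R$1,850,371.50. Interest = R$674,436.00.
DOL = R$4,143,471.50 ÷ R$1,850,371.50 = 2.2393; DFL = R$1,850,371.50 ÷ R$1,175,935.50 = 1.5735.
DCL = DOL × DFL = 2.2393 × 1.5735 = 3.5235.

3.52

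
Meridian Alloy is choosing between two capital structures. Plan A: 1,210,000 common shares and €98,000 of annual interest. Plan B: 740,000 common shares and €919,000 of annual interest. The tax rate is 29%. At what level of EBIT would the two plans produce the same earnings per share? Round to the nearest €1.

€2,211,638

At indifference, (EBIT − 98,000)(1 − t)/1,210,000 = (EBIT − 919,000)(1 − t)/740,000.
The (1 − t) factor cancels: (EBIT − 98,000) × 740,000 = (EBIT − 919,000) × 1,210,000.
EBIT × (1,210,000 − 740,000) = 919,000 × 1,210,000 − 98,000 × 740,000 = 1,039,470,000,000, so EBIT = 1,039,470,000,000 ÷ 470,000 = 2,211,638.30.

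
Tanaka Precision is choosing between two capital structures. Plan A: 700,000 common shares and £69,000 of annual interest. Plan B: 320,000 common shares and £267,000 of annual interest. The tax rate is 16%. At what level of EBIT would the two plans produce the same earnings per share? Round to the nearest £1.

£433,737

Set EPS_A = EPS_B: (EBIT − £69,000)(1 − 0.16) ÷ 700,000 = (EBIT − £267,000)(1 − 0.16) ÷ 320,000.
Cancelling (1 − t) and cross-multiplying: 320,000·(EBIT − 69,000) = 700,000·(EBIT − 267,000).
EBIT × (700,000 − 320,000) = 267,000 × 700,000 − 69,000 × 320,000 = 164,820,000,000, so EBIT = 164,820,000,000 ÷ 380,000 = 433,736.84.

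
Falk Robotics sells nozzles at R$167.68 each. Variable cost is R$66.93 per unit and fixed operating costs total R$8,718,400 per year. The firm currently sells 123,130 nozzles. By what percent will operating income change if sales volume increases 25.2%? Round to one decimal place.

+84.8%

At 123,130 units, contribution = 123,130 × R$100.75 = R$12,405,347.50.
Subtracting fixed costs: EBIT = R$12,405,347.50 − R$8,718,400 = R$3,686,947.50.
Degree of operating leverage = R$12,405,347.50 / R$3,686,947.50 = 3.3647.
%ΔEBIT = DOL × %ΔSales = 3.3647 × +25.2% = +84.8%.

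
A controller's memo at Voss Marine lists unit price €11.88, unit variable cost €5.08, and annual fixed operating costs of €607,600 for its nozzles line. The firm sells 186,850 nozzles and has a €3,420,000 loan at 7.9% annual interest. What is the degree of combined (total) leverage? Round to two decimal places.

3.23

Total contribution margin = 186,850 × €6.80 = €1,270,580.00.
Operating income = contribution − fixed costs = €1,270,580.00 − €607,600 = €662,980.00. Interest = €270,180.00.
DOL = €1,270,580.00 ÷ €662,980.00 = 1.9165; DFL = €662,980.00 ÷ €392,800.00 = 1.6878.
Combined leverage = 1.9165 × 1.6878 = 3.2347.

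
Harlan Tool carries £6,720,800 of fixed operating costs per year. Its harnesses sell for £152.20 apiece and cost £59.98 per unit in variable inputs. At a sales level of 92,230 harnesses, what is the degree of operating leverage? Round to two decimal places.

Total contribution margin = 92,230 × £92.22 = £8,505,450.60.
EBIT = £8,505,450.60 − £6,720,800 = £1,784,650.60.
DOL = contribution ÷ EBIT = £8,505,450.60 ÷ £1,784,650.60 = 4.7659.

4.77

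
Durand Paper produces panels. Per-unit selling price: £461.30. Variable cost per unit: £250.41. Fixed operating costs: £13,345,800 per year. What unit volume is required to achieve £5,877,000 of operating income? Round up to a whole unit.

Each unit contributes £461.30 − £250.41 = £210.89.
Need Q such that Q × £210.89 − £13,345,800 = £5,877,000, i.e. Q = £19,222,800 / £210.89 = 91,150.84 → 91,151.

91,151 panels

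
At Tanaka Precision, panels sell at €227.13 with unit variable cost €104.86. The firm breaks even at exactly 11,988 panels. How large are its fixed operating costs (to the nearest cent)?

€1,465,772.76

Each unit contributes €227.13 − €104.86 = €122.27.
Since BE = FC / CM, FC = 11,988 × €122.27 = €1,465,772.76.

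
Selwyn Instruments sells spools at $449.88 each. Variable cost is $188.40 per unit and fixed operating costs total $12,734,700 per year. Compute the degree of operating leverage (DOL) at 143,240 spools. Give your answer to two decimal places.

At 143,240 units, contribution = 143,240 × $261.48 = $37,454,395.20.
EBIT = $37,454,395.20 − $12,734,700 = $24,719,695.20.
So DOL = total CM / EBIT = $37,454,395.20 / $24,719,695.20 = 1.5152.

1.52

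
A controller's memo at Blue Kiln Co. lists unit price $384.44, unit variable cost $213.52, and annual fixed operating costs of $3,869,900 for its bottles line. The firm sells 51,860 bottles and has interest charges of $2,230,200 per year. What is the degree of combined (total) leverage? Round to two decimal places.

Contribution at this volume is 51,860 × $170.92 = $8,863,911.20.
EBIT = $8,863,911.20 − $3,869,900 = $4,994,011.20. Interest = $2,230,200.00, so EBIT − I = $2,763,811.20.
DCL = contribution ÷ (EBIT − I) = $8,863,911.20 ÷ $2,763,811.20 = 3.2071.

3.21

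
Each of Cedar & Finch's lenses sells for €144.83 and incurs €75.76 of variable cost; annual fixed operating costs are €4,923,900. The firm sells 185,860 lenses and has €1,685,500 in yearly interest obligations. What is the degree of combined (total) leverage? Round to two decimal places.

Total contribution margin = 185,860 × €69.07 = €12,837,350.20.
Subtracting fixed costs: EBIT = €12,837,350.20 − €4,923,900 = €7,913,450.20. Interest = €1,685,500.00, so EBIT − I = €6,227,950.20.
Degree of total leverage = total CM / (EBIT − interest) = €12,837,350.20 / €6,227,950.20 = 2.0612.

2.06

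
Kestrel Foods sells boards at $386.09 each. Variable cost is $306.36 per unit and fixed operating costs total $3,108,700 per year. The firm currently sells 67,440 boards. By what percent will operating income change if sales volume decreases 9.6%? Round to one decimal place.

-22.8%

Total contribution margin = 67,440 × $79.73 = $5,376,991.20.
Subtracting fixed costs: EBIT = $5,376,991.20 − $3,108,700 = $2,268,291.20.
DOL = contribution ÷ EBIT = $5,376,991.20 ÷ $2,268,291.20 = 2.3705.
So EBIT moves 2.3705 × (-9.6%) = -22.8%.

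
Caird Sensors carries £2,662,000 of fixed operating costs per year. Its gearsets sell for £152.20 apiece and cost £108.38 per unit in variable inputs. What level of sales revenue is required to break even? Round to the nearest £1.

£9,245,924

Contribution margin per unit = £152.20 − £108.38 = £43.82, a CM ratio of £43.82 ÷ £152.20 = 0.2879.
Break-even sales = FC ÷ CM ratio = £2,662,000 × £152.20 / £43.82 = £9,245,924.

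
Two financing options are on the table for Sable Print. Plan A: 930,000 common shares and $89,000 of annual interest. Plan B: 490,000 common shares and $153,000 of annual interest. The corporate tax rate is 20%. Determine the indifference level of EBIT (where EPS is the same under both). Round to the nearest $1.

$224,273

At indifference, (EBIT − 89,000)(1 − t)/930,000 = (EBIT − 153,000)(1 − t)/490,000.
The (1 − t) factor cancels: (EBIT − 89,000) × 490,000 = (EBIT − 153,000) × 930,000.
Solving, EBIT = (153,000·930,000 − 89,000·490,000) / (930,000 − 490,000) = 98,680,000,000 / 440,000 = 224,272.73.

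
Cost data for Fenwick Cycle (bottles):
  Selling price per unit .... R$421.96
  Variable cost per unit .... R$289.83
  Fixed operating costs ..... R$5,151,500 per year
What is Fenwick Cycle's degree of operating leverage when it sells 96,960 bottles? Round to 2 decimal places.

Total contribution margin = 96,960 × R$132.13 = R$12,811,324.80.
Operating income = contribution − fixed costs = R$12,811,324.80 − R$5,151,500 = R$7,659,824.80.
DOL = contribution ÷ EBIT = R$12,811,324.80 ÷ R$7,659,824.80 = 1.6725.

1.67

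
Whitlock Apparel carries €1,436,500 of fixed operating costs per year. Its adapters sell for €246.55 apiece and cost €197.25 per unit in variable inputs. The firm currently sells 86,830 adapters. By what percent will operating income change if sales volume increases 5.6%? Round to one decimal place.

+8.4%

Total contribution margin = 86,830 × €49.30 = €4,280,719.00.
Subtracting fixed costs: EBIT = €4,280,719.00 − €1,436,500 = €2,844,219.00.
Degree of operating leverage = €4,280,719.00 / €2,844,219.00 = 1.5051.
%ΔEBIT = DOL × %ΔSales = 1.5051 × +5.6% = +8.4%.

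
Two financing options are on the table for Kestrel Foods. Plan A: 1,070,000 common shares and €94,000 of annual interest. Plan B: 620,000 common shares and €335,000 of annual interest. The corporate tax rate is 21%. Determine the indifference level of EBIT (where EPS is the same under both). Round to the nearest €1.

Set EPS_A = EPS_B: (EBIT − €94,000)(1 − 0.21) ÷ 1,070,000 = (EBIT − €335,000)(1 − 0.21) ÷ 620,000.
Cancelling (1 − t) and cross-multiplying: 620,000·(EBIT − 94,000) = 1,070,000·(EBIT − 335,000).
Solving, EBIT = (335,000·1,070,000 − 94,000·620,000) / (1,070,000 − 620,000) = 300,170,000,000 / 450,000 = 667,044.44.

€667,044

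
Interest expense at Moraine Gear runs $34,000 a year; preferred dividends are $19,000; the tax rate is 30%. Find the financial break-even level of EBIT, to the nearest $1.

$61,143

Grossing the preferred dividend up to pre-tax terms: $19,000 / (1 − 0.30) = $27,142.86.
Financial break-even EBIT = interest + D_p ÷ (1 − t) = $34,000 + $27,142.86 = $61,142.86.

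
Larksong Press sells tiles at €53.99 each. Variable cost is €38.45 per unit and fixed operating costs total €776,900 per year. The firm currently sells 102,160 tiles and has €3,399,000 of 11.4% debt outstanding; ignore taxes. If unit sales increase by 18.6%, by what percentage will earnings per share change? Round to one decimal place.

Contribution at this volume is 102,160 × €15.54 = €1,587,566.40.
Subtracting fixed costs: EBIT = €1,587,566.40 − €776,900 = €810,666.40.
After interest of €387,486.00, pre-tax earnings = €423,180.40.
DCL = total CM / (EBIT − I) = €1,587,566.40 / €423,180.40 = 3.7515.
EPS therefore changes by 3.7515 × (+18.6%) = +69.8%.

+69.8%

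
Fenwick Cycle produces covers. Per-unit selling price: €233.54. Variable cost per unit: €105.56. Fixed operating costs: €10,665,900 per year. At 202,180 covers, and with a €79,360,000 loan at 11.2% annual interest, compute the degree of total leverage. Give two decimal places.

Total contribution margin = 202,180 × €127.98 = €25,874,996.40.
EBIT = €25,874,996.40 − €10,665,900 = €15,209,096.40. Interest = €8,888,320.00.
DOL = €25,874,996.40 ÷ €15,209,096.40 = 1.7013; DFL = €15,209,096.40 ÷ €6,320,776.40 = 2.4062.
Combined leverage = 1.7013 × 2.4062 = 4.0937.

4.09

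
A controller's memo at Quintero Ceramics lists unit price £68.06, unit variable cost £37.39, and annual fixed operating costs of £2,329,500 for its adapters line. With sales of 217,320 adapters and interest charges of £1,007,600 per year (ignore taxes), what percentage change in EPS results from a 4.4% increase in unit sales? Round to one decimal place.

+8.8%

Total contribution margin = 217,320 × £30.67 = £6,665,204.40.
Subtracting fixed costs: EBIT = £6,665,204.40 − £2,329,500 = £4,335,704.40.
Interest = £1,007,600.00, so EBIT − I = £3,328,104.40.
Degree of combined leverage = contribution ÷ (EBIT − I) = £6,665,204.40 ÷ £3,328,104.40 = 2.0027.
%ΔEPS = DCL × %ΔSales = 2.0027 × +4.4% = +8.8%.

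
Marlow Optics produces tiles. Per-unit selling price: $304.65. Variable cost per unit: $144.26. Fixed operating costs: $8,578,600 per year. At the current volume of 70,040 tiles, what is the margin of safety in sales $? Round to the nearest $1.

Each unit contributes $304.65 − $144.26 = $160.39. Break-even units = $8,578,600 ÷ $160.39 = 53,485.88; break-even revenue = 53,485.88 × $304.65 = $16,294,472.79.
Actual sales revenue = 70,040 × $304.65 = $21,337,686.00.
Margin of safety = $21,337,686.00 − $16,294,472.79 = $5,043,213.

$5,043,213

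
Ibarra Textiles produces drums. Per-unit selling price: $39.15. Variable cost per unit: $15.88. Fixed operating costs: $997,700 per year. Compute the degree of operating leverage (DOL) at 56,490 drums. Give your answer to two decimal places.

Total contribution margin = 56,490 × $23.27 = $1,314,522.30.
Subtracting fixed costs: EBIT = $1,314,522.30 − $997,700 = $316,822.30.
DOL = contribution ÷ EBIT = $1,314,522.30 ÷ $316,822.30 = 4.1491.

4.15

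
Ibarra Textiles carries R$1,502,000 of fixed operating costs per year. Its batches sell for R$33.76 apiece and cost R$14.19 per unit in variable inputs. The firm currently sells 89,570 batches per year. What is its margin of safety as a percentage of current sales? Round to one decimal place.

Unit CM = price − variable cost = R$33.76 − R$14.19 = R$19.57. Break-even units = R$1,502,000 ÷ R$19.57 = 76,750.13; break-even revenue = 76,750.13 × R$33.76 = R$2,591,084.31.
Current sales = 89,570 × R$33.76 = R$3,023,883.20.
Margin of safety = (R$3,023,883.20 − R$2,591,084.31) ÷ R$3,023,883.20 = 14.3%.

14.3%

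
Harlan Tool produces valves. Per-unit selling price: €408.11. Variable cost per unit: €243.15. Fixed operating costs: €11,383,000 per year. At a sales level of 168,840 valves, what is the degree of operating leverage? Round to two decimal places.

1.69

Total contribution margin = 168,840 × €164.96 = €27,851,846.40.
Subtracting fixed costs: EBIT = €27,851,846.40 − €11,383,000 = €16,468,846.40.
So DOL = total CM / EBIT = €27,851,846.40 / €16,468,846.40 = 1.6912.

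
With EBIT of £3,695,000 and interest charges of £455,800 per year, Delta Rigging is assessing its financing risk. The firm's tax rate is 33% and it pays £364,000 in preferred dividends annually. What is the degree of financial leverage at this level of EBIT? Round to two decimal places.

1.37

Interest = £455,800.00.
Pre-tax preferred-dividend burden = £364,000 ÷ (1 − 0.33) = £543,283.58.
DFL = EBIT ÷ [EBIT − I − D_p/(1−t)] = £3,695,000 ÷ [£3,695,000 − £455,800.00 − £543,283.58] = £3,695,000 ÷ £2,695,916.42 = 1.3706.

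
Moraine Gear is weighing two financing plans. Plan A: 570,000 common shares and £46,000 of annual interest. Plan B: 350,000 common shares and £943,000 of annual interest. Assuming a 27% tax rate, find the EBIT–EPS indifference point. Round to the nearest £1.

Set EPS_A = EPS_B: (EBIT − £46,000)(1 − 0.27) ÷ 570,000 = (EBIT − £943,000)(1 − 0.27) ÷ 350,000.
The (1 − t) factor cancels: (EBIT − 46,000) × 350,000 = (EBIT − 943,000) × 570,000.
EBIT × (570,000 − 350,000) = 943,000 × 570,000 − 46,000 × 350,000 = 521,410,000,000, so EBIT = 521,410,000,000 ÷ 220,000 = 2,370,045.45.

£2,370,045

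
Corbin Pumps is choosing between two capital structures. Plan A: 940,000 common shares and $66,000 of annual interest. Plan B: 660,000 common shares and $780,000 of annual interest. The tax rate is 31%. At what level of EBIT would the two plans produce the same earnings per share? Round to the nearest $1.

$2,463,000

At indifference, (EBIT − 66,000)(1 − t)/940,000 = (EBIT − 780,000)(1 − t)/660,000.
Cancelling (1 − t) and cross-multiplying: 660,000·(EBIT − 66,000) = 940,000·(EBIT − 780,000).
EBIT × (940,000 − 660,000) = 780,000 × 940,000 − 66,000 × 660,000 = 689,640,000,000, so EBIT = 689,640,000,000 ÷ 280,000 = 2,463,000.00.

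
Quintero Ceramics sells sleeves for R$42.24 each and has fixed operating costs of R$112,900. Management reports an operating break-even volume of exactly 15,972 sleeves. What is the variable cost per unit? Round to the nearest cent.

R$35.17

Contribution per unit must be FC / Q = R$112,900 / 15,972 = R$7.0686.
Hence VC = price − CM = R$42.24 − R$7.0686 = R$35.17.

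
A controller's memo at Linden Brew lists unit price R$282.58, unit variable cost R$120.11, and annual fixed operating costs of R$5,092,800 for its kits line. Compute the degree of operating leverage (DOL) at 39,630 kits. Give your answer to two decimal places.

4.78

At 39,630 units, contribution = 39,630 × R$162.47 = R$6,438,686.10.
Subtracting fixed costs: EBIT = R$6,438,686.10 − R$5,092,800 = R$1,345,886.10.
Degree of operating leverage = R$6,438,686.10 / R$1,345,886.10 = 4.7840.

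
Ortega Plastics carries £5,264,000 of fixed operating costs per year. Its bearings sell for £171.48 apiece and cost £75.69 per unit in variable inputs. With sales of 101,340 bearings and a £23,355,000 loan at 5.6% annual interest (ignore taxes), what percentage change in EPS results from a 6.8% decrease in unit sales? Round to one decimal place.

Total contribution margin = 101,340 × £95.79 = £9,707,358.60.
EBIT = £9,707,358.60 − £5,264,000 = £4,443,358.60.
After interest of £1,307,880.00, pre-tax earnings = £3,135,478.60.
DCL = total CM / (EBIT − I) = £9,707,358.60 / £3,135,478.60 = 3.0960.
%ΔEPS = DCL × %ΔSales = 3.0960 × -6.8% = -21.1%.

-21.1%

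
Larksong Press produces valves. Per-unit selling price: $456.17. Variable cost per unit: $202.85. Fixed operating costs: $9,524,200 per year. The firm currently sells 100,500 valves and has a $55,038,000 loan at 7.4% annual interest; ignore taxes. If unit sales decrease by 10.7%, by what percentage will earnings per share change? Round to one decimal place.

-23.0%

Total contribution margin = 100,500 × $253.32 = $25,458,660.00.
Subtracting fixed costs: EBIT = $25,458,660.00 − $9,524,200 = $15,934,460.00.
After interest of $4,072,812.00, pre-tax earnings = $11,861,648.00.
Degree of combined leverage = contribution ÷ (EBIT − I) = $25,458,660.00 ÷ $11,861,648.00 = 2.1463.
EPS therefore changes by 2.1463 × (-10.7%) = -23.0%.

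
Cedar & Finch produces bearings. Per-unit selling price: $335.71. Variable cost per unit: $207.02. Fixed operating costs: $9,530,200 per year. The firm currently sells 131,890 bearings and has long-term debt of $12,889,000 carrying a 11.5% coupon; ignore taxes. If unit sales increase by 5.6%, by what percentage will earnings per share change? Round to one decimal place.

At 131,890 units, contribution = 131,890 × $128.69 = $16,972,924.10.
Subtracting fixed costs: EBIT = $16,972,924.10 − $9,530,200 = $7,442,724.10.
Interest = $1,482,235.00, so EBIT − I = $5,960,489.10.
DCL = total CM / (EBIT − I) = $16,972,924.10 / $5,960,489.10 = 2.8476.
%ΔEPS = DCL × %ΔSales = 2.8476 × +5.6% = +15.9%.

+15.9%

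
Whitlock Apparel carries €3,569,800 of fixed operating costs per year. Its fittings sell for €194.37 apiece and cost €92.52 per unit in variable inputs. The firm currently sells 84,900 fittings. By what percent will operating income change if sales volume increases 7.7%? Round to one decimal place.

+13.1%

Total contribution margin = 84,900 × €101.85 = €8,647,065.00.
EBIT = €8,647,065.00 − €3,569,800 = €5,077,265.00.
DOL = contribution ÷ EBIT = €8,647,065.00 ÷ €5,077,265.00 = 1.7031.
Operating income changes by 1.7031 × +7.7% = +13.1%.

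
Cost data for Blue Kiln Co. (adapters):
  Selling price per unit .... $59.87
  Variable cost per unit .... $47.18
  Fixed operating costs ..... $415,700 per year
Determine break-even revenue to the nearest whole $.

$1,961,226

CM per unit = $59.87 − $47.18 = $12.69; CM ratio = $12.69 / $59.87 = 0.2120.
Break-even sales = FC ÷ CM ratio = $415,700 × $59.87 / $12.69 = $1,961,226.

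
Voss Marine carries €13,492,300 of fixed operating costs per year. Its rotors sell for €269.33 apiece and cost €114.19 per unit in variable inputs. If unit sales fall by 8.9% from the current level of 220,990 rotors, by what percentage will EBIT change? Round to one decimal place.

-14.7%

Total contribution margin = 220,990 × €155.14 = €34,284,388.60.
Subtracting fixed costs: EBIT = €34,284,388.60 − €13,492,300 = €20,792,088.60.
So DOL = total CM / EBIT = €34,284,388.60 / €20,792,088.60 = 1.6489.
So EBIT moves 1.6489 × (-8.9%) = -14.7%.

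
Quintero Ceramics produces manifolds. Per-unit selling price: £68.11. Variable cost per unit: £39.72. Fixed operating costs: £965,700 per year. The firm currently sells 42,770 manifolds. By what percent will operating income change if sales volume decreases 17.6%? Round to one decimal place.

At 42,770 units, contribution = 42,770 × £28.39 = £1,214,240.30.
Operating income = contribution − fixed costs = £1,214,240.30 − £965,700 = £248,540.30.
So DOL = total CM / EBIT = £1,214,240.30 / £248,540.30 = 4.8855.
Operating income changes by 4.8855 × -17.6% = -86.0%.

-86.0%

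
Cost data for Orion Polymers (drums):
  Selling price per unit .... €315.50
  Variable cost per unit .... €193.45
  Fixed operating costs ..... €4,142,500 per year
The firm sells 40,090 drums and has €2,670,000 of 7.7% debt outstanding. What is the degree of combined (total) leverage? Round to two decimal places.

Contribution at this volume is 40,090 × €122.05 = €4,892,984.50.
Subtracting fixed costs: EBIT = €4,892,984.50 − €4,142,500 = €750,484.50. Interest = €205,590.00.
DOL = €4,892,984.50 ÷ €750,484.50 = 6.5198; DFL = €750,484.50 ÷ €544,894.50 = 1.3773.
DCL = DOL × DFL = 6.5198 × 1.3773 = 8.9797.

8.98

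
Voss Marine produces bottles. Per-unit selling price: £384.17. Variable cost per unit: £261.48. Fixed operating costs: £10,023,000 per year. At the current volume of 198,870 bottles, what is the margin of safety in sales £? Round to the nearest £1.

Each unit contributes £384.17 − £261.48 = £122.69. Break-even units = £10,023,000 ÷ £122.69 = 81,693.70; break-even revenue = 81,693.70 × £384.17 = £31,384,268.56.
Actual sales revenue = 198,870 × £384.17 = £76,399,887.90.
Margin of safety = £76,399,887.90 − £31,384,268.56 = £45,015,619.

£45,015,619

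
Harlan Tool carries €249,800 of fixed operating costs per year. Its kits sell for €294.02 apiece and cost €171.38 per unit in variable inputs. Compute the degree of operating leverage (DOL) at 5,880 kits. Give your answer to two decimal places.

Total contribution margin = 5,880 × €122.64 = €721,123.20.
Subtracting fixed costs: EBIT = €721,123.20 − €249,800 = €471,323.20.
Degree of operating leverage = €721,123.20 / €471,323.20 = 1.5300.

1.53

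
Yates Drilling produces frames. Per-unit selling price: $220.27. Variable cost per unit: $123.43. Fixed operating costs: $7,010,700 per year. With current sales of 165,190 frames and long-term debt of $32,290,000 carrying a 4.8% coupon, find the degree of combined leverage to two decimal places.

Total contribution margin = 165,190 × $96.84 = $15,996,999.60.
Operating income = contribution − fixed costs = $15,996,999.60 − $7,010,700 = $8,986,299.60. Interest = $1,549,920.00.
DOL = $15,996,999.60 ÷ $8,986,299.60 = 1.7802; DFL = $8,986,299.60 ÷ $7,436,379.60 = 1.2084.
DCL = DOL × DFL = 1.7802 × 1.2084 = 2.1512.

2.15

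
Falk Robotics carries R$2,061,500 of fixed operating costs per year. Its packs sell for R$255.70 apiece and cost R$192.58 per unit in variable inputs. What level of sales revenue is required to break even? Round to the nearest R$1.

Contribution margin per unit = R$255.70 − R$192.58 = R$63.12, a CM ratio of R$63.12 ÷ R$255.70 = 0.2469.
Break-even sales = FC ÷ CM ratio = R$2,061,500 × R$255.70 / R$63.12 = R$8,351,165.

R$8,351,165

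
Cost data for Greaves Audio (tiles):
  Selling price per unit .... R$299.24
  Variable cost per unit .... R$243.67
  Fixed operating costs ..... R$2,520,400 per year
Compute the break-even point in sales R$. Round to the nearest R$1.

Contribution margin per unit = R$299.24 − R$243.67 = R$55.57, a CM ratio of R$55.57 ÷ R$299.24 = 0.1857.
Break-even revenue = fixed costs × price ÷ CM = R$2,520,400 × R$299.24 ÷ R$55.57 = R$13,572,152.

R$13,572,152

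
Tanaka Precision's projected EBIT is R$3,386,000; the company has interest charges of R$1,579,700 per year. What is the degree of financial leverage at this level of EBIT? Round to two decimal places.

Annual interest charges come to R$1,579,700.00.
Degree of financial leverage = EBIT / (EBIT − interest) = R$3,386,000 / R$1,806,300.00 = 1.8746.

1.87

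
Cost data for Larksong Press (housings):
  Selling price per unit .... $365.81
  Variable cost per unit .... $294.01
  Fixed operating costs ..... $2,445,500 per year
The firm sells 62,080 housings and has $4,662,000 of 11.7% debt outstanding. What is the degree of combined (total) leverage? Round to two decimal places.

3.04

Total contribution margin = 62,080 × $71.80 = $4,457,344.00.
Operating income = contribution − fixed costs = $4,457,344.00 − $2,445,500 = $2,011,844.00. Interest = $545,454.00.
DOL = $4,457,344.00 ÷ $2,011,844.00 = 2.2156; DFL = $2,011,844.00 ÷ $1,466,390.00 = 1.3720.
Combined leverage = 2.2156 × 1.3720 = 3.0398.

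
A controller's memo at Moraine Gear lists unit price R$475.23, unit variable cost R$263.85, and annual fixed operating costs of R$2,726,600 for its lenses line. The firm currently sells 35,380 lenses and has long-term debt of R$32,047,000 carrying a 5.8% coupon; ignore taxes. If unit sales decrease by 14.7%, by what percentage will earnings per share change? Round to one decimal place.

Contribution at this volume is 35,380 × R$211.38 = R$7,478,624.40.
EBIT = R$7,478,624.40 − R$2,726,600 = R$4,752,024.40.
After interest of R$1,858,726.00, pre-tax earnings = R$2,893,298.40.
Degree of combined leverage = contribution ÷ (EBIT − I) = R$7,478,624.40 ÷ R$2,893,298.40 = 2.5848.
EPS therefore changes by 2.5848 × (-14.7%) = -38.0%.

-38.0%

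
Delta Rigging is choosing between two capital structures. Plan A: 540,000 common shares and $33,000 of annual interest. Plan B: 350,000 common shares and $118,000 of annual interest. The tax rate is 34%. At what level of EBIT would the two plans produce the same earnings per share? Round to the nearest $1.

At indifference, (EBIT − 33,000)(1 − t)/540,000 = (EBIT − 118,000)(1 − t)/350,000.
Cancelling (1 − t) and cross-multiplying: 350,000·(EBIT − 33,000) = 540,000·(EBIT − 118,000).
Solving, EBIT = (118,000·540,000 − 33,000·350,000) / (540,000 − 350,000) = 52,170,000,000 / 190,000 = 274,578.95.

$274,579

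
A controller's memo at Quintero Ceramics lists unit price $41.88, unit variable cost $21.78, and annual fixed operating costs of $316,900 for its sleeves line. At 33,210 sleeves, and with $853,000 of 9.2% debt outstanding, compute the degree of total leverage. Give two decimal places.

2.45

Total contribution margin = 33,210 × $20.10 = $667,521.00.
Operating income = contribution − fixed costs = $667,521.00 − $316,900 = $350,621.00. Interest = $78,476.00, so EBIT − I = $272,145.00.
DCL = contribution ÷ (EBIT − I) = $667,521.00 ÷ $272,145.00 = 2.4528.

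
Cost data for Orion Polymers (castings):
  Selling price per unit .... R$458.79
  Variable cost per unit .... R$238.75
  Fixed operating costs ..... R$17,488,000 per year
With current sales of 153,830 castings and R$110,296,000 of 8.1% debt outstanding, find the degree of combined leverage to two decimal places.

Contribution at this volume is 153,830 × R$220.04 = R$33,848,753.20.
Operating income = contribution − fixed costs = R$33,848,753.20 − R$17,488,000 = R$16,360,753.20. Interest = R$8,933,976.00, so EBIT − I = R$7,426,777.20.
Degree of total leverage = total CM / (EBIT − interest) = R$33,848,753.20 / R$7,426,777.20 = 4.5577.

4.56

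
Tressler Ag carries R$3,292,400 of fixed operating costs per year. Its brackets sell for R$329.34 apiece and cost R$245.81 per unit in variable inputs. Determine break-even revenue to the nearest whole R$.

Contribution margin per unit = R$329.34 − R$245.81 = R$83.53, a CM ratio of R$83.53 ÷ R$329.34 = 0.2536.
Break-even revenue = fixed costs × price ÷ CM = R$3,292,400 × R$329.34 ÷ R$83.53 = R$12,981,193.

R$12,981,193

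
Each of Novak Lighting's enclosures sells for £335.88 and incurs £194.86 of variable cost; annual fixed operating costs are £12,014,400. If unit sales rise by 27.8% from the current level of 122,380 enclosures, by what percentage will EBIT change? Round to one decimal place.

Total contribution margin = 122,380 × £141.02 = £17,258,027.60.
EBIT = £17,258,027.60 − £12,014,400 = £5,243,627.60.
So DOL = total CM / EBIT = £17,258,027.60 / £5,243,627.60 = 3.2912.
%ΔEBIT = DOL × %ΔSales = 3.2912 × +27.8% = +91.5%.

+91.5%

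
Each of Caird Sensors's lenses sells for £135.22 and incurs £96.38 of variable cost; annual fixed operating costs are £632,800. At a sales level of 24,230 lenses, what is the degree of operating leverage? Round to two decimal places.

Total contribution margin = 24,230 × £38.84 = £941,093.20.
EBIT = £941,093.20 − £632,800 = £308,293.20.
Degree of operating leverage = £941,093.20 / £308,293.20 = 3.0526.

3.05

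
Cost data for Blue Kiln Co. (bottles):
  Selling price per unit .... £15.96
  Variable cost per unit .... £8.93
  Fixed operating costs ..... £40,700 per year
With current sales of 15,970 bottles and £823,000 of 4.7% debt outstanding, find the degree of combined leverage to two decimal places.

3.41

Contribution at this volume is 15,970 × £7.03 = £112,269.10.
Subtracting fixed costs: EBIT = £112,269.10 − £40,700 = £71,569.10. Interest = £38,681.00, so EBIT − I = £32,888.10.
DCL = contribution ÷ (EBIT − I) = £112,269.10 ÷ £32,888.10 = 3.4137.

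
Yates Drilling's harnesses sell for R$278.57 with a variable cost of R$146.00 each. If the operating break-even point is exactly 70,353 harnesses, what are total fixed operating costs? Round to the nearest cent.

Each unit contributes R$278.57 − R$146.00 = R$132.57.
Fixed costs = break-even units × CM = 70,353 × R$132.57 = R$9,326,697.21.

R$9,326,697.21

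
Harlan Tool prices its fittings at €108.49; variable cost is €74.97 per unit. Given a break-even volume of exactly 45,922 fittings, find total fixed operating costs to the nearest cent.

Contribution margin per unit = €108.49 − €74.97 = €33.52.
Fixed costs = break-even units × CM = 45,922 × €33.52 = €1,539,305.44.

€1,539,305.44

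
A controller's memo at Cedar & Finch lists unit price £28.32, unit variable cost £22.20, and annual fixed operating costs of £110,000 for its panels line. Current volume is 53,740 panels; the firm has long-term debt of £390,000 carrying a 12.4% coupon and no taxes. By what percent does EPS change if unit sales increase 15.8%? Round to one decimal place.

+30.5%

At 53,740 units, contribution = 53,740 × £6.12 = £328,888.80.
EBIT = £328,888.80 − £110,000 = £218,888.80.
Interest = £48,360.00, so EBIT − I = £170,528.80.
DCL = total CM / (EBIT − I) = £328,888.80 / £170,528.80 = 1.9286.
EPS therefore changes by 1.9286 × (+15.8%) = +30.5%.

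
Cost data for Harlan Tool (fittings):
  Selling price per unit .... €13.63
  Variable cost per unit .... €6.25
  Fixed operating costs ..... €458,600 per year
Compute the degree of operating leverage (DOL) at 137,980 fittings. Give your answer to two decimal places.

Total contribution margin = 137,980 × €7.38 = €1,018,292.40.
Subtracting fixed costs: EBIT = €1,018,292.40 − €458,600 = €559,692.40.
Degree of operating leverage = €1,018,292.40 / €559,692.40 = 1.8194.

1.82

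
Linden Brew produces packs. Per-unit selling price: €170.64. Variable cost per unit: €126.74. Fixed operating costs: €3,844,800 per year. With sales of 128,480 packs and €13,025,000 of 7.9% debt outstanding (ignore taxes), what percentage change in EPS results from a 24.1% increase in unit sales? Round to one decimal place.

At 128,480 units, contribution = 128,480 × €43.90 = €5,640,272.00.
Operating income = contribution − fixed costs = €5,640,272.00 − €3,844,800 = €1,795,472.00.
Interest = €1,028,975.00, so EBIT − I = €766,497.00.
DCL = total CM / (EBIT − I) = €5,640,272.00 / €766,497.00 = 7.3585.
%ΔEPS = DCL × %ΔSales = 7.3585 × +24.1% = +177.3%.

+177.3%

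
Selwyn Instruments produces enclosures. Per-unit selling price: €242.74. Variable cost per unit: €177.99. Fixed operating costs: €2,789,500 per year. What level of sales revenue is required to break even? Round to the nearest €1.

CM per unit = €242.74 − €177.99 = €64.75; CM ratio = €64.75 / €242.74 = 0.2667.
Break-even sales = FC ÷ CM ratio = €2,789,500 × €242.74 / €64.75 = €10,457,502.

€10,457,502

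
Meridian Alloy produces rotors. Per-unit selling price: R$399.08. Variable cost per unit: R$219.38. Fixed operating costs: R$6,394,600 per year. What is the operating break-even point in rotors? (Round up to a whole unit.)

35,585 rotors

Contribution margin per unit = R$399.08 − R$219.38 = R$179.70.
Break-even volume = fixed costs ÷ CM per unit = R$6,394,600 ÷ R$179.70 = 35,584.86, so 35,585 rotors.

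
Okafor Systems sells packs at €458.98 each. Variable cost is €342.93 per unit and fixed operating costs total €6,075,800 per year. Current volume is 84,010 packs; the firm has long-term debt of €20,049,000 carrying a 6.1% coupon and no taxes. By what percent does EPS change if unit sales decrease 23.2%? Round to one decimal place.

Total contribution margin = 84,010 × €116.05 = €9,749,360.50.
EBIT = €9,749,360.50 − €6,075,800 = €3,673,560.50.
After interest of €1,222,989.00, pre-tax earnings = €2,450,571.50.
Degree of combined leverage = contribution ÷ (EBIT − I) = €9,749,360.50 ÷ €2,450,571.50 = 3.9784.
%ΔEPS = DCL × %ΔSales = 3.9784 × -23.2% = -92.3%.

-92.3%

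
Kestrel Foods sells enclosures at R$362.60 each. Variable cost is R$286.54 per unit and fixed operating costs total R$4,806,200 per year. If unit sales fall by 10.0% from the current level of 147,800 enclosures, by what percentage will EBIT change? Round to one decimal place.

-17.5%

At 147,800 units, contribution = 147,800 × R$76.06 = R$11,241,668.00.
EBIT = R$11,241,668.00 − R$4,806,200 = R$6,435,468.00.
So DOL = total CM / EBIT = R$11,241,668.00 / R$6,435,468.00 = 1.7468.
So EBIT moves 1.7468 × (-10.0%) = -17.5%.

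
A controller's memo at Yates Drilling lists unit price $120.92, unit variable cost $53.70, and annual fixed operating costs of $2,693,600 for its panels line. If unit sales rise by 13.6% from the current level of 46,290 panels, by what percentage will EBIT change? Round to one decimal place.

+101.2%

At 46,290 units, contribution = 46,290 × $67.22 = $3,111,613.80.
EBIT = $3,111,613.80 − $2,693,600 = $418,013.80.
DOL = contribution ÷ EBIT = $3,111,613.80 ÷ $418,013.80 = 7.4438.
So EBIT moves 7.4438 × (+13.6%) = +101.2%.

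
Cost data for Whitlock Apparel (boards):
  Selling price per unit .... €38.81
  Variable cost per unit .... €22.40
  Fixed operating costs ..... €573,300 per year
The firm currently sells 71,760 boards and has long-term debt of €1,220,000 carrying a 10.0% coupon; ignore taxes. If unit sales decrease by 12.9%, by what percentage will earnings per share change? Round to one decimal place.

-31.5%

Contribution at this volume is 71,760 × €16.41 = €1,177,581.60.
Subtracting fixed costs: EBIT = €1,177,581.60 − €573,300 = €604,281.60.
After interest of €122,000.00, pre-tax earnings = €482,281.60.
Degree of combined leverage = contribution ÷ (EBIT − I) = €1,177,581.60 ÷ €482,281.60 = 2.4417.
EPS therefore changes by 2.4417 × (-12.9%) = -31.5%.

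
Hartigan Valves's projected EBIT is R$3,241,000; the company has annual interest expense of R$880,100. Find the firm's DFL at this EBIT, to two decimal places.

1.37

Interest = R$880,100.00.
Degree of financial leverage = EBIT / (EBIT − interest) = R$3,241,000 / R$2,360,900.00 = 1.3728.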